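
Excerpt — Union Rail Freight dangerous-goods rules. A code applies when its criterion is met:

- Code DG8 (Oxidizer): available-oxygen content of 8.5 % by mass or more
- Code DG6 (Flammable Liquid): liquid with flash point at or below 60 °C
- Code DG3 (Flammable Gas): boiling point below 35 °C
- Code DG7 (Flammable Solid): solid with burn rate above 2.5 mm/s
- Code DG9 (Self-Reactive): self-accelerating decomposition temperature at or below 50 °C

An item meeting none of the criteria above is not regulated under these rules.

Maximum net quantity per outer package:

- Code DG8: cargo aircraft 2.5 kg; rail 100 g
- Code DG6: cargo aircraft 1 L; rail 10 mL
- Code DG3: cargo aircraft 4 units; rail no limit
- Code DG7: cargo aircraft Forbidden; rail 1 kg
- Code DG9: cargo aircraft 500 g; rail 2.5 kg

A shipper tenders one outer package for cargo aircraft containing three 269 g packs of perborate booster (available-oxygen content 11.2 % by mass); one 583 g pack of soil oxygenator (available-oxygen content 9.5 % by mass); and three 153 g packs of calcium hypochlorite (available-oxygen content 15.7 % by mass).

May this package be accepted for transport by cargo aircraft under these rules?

Yes

With available-oxygen content 11.2 % by mass (≥ 8.5 % by mass), the perborate booster falls in Code DG8.
Soil oxygenator: available-oxygen content 9.5 % by mass ≥ 8.5 % by mass → Code DG8 (Oxidizer).
With available-oxygen content 15.7 % by mass (≥ 8.5 % by mass), the calcium hypochlorite falls in Code DG8.
Code DG8 net quantity: (three 269 g packs = 807 g) + 583 g + (three 153 g packs = 459 g) = 1.849 kg.
1.849 kg ≤ 2.5 kg (cargo aircraft limit, Code DG8) — within limit.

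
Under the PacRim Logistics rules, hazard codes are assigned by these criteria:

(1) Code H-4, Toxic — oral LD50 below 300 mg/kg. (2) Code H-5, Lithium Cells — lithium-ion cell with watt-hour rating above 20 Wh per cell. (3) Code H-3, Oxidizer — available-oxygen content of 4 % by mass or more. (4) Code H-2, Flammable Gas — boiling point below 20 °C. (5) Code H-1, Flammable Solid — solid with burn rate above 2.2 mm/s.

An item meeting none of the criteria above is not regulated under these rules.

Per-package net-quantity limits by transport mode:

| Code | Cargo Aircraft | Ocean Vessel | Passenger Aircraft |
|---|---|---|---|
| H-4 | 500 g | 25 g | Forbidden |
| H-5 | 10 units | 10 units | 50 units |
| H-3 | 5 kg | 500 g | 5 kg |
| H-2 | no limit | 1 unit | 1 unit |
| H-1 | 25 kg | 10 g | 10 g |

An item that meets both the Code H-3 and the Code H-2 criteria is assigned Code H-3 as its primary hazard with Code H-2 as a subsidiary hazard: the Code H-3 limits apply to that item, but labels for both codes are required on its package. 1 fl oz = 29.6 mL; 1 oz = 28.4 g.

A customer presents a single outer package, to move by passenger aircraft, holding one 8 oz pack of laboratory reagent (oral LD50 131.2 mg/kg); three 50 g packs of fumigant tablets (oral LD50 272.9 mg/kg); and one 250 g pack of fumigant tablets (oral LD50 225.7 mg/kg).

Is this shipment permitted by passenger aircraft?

No

With oral LD50 131.2 mg/kg (< 300 mg/kg), the laboratory reagent falls in Code H-4.
The fumigant tablets have oral LD50 272.9 mg/kg, which is < 300 mg/kg, so they are Code H-4 (Toxic).
The fumigant tablets have oral LD50 225.7 mg/kg, which is < 300 mg/kg, so they are Code H-4 (Toxic).
Total Code H-4: (one 8 oz pack = 227.2 g) + (three 50 g packs = 150 g) + 250 g = 627.2 g.
Code H-4 is Forbidden by passenger aircraft.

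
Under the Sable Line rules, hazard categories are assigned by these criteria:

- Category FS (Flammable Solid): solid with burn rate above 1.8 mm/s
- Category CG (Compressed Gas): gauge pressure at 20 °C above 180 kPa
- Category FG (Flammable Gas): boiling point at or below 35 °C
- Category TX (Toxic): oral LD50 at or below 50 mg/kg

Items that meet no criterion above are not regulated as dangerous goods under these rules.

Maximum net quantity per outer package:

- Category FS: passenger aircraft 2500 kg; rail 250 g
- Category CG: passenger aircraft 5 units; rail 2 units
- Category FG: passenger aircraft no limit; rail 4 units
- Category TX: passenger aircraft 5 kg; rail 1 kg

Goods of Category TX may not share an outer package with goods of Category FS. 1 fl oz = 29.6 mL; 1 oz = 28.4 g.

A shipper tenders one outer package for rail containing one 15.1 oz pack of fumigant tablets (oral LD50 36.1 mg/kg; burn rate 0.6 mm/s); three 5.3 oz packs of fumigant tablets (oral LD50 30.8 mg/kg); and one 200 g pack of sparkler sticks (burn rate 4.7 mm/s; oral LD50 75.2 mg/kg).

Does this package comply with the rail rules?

No

Fumigant tablets: oral LD50 36.1 mg/kg ≤ 50 mg/kg → Category TX (Toxic).
Fumigant tablets: oral LD50 30.8 mg/kg ≤ 50 mg/kg → Category TX (Toxic).
With burn rate 4.7 mm/s (> 1.8 mm/s), the sparkler sticks fall in Category FS.
Total Category TX: (one 15.1 oz pack = 428.84 g) + (three 5.3 oz packs = 451.56 g) = 880.4 g.
That is within the Category TX rail limit of 1 kg.
Category FS quantity: 200 g.
That is within the Category FS rail limit of 250 g.
Category TX and Category FS may not share an outer package.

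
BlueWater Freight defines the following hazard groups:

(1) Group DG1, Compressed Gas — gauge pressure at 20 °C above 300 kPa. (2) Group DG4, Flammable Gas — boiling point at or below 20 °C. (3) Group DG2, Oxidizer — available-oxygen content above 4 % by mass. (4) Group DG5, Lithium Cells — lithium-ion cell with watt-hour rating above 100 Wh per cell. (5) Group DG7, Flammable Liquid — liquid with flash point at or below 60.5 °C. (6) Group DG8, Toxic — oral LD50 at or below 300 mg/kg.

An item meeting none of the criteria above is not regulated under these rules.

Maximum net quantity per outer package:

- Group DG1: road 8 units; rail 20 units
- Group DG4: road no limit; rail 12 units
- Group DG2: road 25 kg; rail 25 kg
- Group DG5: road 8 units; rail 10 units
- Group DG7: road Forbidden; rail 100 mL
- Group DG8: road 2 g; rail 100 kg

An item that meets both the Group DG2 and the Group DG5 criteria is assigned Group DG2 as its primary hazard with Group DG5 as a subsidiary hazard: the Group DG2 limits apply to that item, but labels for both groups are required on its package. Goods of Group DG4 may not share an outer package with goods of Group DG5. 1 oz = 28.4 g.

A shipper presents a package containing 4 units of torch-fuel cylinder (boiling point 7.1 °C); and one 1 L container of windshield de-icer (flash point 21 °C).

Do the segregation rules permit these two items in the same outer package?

Yes

Torch-fuel cylinder: boiling point 7.1 °C ≤ 20 °C → Group DG4 (Flammable Gas).
Windshield de-icer: flash point 21 °C ≤ 60.5 °C → Group DG7 (Flammable Liquid).
No segregation rule bars Group DG4 with Group DG7.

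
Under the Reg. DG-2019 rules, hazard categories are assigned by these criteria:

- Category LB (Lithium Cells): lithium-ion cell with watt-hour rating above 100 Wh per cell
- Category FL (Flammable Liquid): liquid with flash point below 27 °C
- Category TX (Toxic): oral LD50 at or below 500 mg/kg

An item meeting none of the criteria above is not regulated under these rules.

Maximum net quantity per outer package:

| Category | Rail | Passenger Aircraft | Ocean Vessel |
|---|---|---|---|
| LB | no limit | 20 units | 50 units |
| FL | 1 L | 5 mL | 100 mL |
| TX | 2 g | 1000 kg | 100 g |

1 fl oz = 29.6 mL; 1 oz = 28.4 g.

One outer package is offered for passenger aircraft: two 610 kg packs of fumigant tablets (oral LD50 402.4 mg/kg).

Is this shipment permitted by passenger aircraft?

No

Oral LD50 402.4 mg/kg meets the Category TX criterion (Toxic), so the fumigant tablets are Category TX.
Category TX quantity: two 610 kg packs = 1220 kg.
1220 kg exceeds the passenger aircraft limit of 1000 kg for Category TX.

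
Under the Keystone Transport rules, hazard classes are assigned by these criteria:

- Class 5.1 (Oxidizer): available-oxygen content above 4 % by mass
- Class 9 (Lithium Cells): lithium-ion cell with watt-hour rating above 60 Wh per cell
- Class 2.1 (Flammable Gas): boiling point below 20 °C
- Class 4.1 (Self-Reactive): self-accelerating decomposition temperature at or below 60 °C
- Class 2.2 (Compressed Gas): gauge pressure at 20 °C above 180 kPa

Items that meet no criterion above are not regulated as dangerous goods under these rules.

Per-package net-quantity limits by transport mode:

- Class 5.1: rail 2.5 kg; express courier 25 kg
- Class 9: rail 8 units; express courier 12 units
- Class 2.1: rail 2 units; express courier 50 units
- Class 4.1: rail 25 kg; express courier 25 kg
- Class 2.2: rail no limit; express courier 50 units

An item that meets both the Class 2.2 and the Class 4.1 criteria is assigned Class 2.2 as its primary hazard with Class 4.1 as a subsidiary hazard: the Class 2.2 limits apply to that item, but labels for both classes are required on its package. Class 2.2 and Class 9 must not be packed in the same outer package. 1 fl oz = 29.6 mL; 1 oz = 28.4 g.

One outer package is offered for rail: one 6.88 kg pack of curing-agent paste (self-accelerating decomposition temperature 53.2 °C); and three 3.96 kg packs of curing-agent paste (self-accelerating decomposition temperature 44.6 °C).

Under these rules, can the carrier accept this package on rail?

Yes

Curing-agent paste: self-accelerating decomposition temperature 53.2 °C ≤ 60 °C → Class 4.1 (Self-Reactive).
The curing-agent paste has self-accelerating decomposition temperature 44.6 °C, which is ≤ 60 °C, so it is Class 4.1 (Self-Reactive).
Total Class 4.1: 6.88 kg + (three 3.96 kg packs = 11.88 kg) = 18.76 kg.
That is within the Class 4.1 rail limit of 25 kg.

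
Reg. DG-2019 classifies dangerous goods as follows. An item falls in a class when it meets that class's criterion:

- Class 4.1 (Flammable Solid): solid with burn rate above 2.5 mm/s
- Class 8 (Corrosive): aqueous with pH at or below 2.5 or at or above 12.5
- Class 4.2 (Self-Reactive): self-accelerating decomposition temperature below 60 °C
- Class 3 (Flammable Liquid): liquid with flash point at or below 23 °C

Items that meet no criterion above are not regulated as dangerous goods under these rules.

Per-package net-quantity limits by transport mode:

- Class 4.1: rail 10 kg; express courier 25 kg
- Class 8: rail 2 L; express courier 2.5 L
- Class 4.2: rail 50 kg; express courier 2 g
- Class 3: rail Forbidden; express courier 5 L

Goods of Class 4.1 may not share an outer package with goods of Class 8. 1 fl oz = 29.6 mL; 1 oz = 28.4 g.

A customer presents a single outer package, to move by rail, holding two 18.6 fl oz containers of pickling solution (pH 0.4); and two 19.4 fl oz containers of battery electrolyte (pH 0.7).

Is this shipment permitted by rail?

No

With pH 0.4 (≤ 2.5), the pickling solution falls in Class 8.
Battery electrolyte: pH 0.7 ≤ 2.5 → Class 8 (Corrosive).
Total Class 8: (two 18.6 fl oz containers = 1101.12 mL) + (two 19.4 fl oz containers = 1148.48 mL) = 2249.6 mL.
2249.6 mL exceeds the rail limit of 2 L for Class 8.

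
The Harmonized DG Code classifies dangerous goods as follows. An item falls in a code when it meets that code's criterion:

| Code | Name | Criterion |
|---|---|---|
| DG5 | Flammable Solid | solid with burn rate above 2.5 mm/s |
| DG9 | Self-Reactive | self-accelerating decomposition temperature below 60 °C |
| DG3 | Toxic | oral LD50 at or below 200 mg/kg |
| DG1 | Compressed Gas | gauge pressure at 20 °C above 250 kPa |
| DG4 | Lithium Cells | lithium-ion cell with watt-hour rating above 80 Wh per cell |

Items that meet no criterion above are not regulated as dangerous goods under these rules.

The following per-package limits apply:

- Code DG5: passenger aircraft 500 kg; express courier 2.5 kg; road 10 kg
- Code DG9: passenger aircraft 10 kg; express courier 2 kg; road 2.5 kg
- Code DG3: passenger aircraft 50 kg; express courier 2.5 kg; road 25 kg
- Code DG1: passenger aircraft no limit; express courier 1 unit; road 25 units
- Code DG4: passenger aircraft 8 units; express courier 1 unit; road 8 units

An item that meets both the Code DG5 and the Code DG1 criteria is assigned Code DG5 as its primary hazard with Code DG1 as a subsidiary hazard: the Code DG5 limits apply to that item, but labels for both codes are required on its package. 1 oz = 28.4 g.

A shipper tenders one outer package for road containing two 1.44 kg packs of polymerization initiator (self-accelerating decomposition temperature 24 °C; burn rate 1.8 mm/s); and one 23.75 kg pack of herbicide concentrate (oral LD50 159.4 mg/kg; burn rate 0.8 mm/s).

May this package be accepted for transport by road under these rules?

Polymerization initiator: self-accelerating decomposition temperature 24 °C < 60 °C → Code DG9 (Self-Reactive).
Oral LD50 159.4 mg/kg meets the Code DG3 criterion (Toxic), so the herbicide concentrate is Code DG3.
Code DG9 quantity: two 1.44 kg packs = 2.88 kg.
2.88 kg > 2.5 kg (road limit, Code DG9) — over the limit.
Code DG3 quantity: 23.75 kg.
23.75 kg is within the road limit of 25 kg for Code DG3.

No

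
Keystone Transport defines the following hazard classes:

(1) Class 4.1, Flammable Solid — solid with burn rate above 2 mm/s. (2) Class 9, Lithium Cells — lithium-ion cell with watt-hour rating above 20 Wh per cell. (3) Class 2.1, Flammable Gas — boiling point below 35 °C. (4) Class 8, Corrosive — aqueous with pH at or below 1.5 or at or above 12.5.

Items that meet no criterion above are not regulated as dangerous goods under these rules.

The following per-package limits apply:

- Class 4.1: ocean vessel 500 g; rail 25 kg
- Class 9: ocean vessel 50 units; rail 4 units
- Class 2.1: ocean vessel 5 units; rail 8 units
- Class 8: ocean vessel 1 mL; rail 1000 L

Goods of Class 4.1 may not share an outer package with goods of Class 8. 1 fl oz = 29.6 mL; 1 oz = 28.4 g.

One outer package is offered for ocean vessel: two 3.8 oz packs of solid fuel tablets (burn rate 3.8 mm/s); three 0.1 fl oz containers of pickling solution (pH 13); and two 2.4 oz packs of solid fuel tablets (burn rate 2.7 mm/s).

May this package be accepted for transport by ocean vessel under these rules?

No

The solid fuel tablets have burn rate 3.8 mm/s, which is > 2 mm/s, so they are Class 4.1 (Flammable Solid).
pH 13 meets the Class 8 criterion (Corrosive), so the pickling solution is Class 8.
The solid fuel tablets have burn rate 2.7 mm/s, which is > 2 mm/s, so they are Class 4.1 (Flammable Solid).
Total Class 4.1: (two 3.8 oz packs = 215.84 g) + (two 2.4 oz packs = 136.32 g) = 352.16 g.
352.16 g ≤ 500 g (ocean vessel limit, Class 4.1) — within limit.
Class 8 quantity: three 0.1 fl oz containers = 8.88 mL.
8.88 mL exceeds the ocean vessel limit of 1 mL for Class 8.
Class 4.1 and Class 8 may not share an outer package.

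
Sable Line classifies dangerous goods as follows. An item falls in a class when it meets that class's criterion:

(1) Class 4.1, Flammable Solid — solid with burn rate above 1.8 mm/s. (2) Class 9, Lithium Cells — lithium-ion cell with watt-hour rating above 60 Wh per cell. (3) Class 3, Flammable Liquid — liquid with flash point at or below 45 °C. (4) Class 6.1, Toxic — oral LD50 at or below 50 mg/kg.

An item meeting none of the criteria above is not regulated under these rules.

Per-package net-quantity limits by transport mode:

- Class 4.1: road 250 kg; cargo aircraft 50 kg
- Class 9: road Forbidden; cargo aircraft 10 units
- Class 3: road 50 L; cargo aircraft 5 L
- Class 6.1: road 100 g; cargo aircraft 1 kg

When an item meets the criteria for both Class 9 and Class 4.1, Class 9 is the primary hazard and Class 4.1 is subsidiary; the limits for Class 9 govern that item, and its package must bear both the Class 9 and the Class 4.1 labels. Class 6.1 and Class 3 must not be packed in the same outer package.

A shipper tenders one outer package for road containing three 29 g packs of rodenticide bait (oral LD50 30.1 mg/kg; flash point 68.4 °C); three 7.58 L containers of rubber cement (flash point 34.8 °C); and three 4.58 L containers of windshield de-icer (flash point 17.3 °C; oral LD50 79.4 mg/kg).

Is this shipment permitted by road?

The rodenticide bait has oral LD50 30.1 mg/kg, which is ≤ 50 mg/kg, so it is Class 6.1 (Toxic).
Rubber cement: flash point 34.8 °C ≤ 45 °C → Class 3 (Flammable Liquid).
Windshield de-icer: flash point 17.3 °C ≤ 45 °C → Class 3 (Flammable Liquid).
Class 6.1 quantity: three 29 g packs = 87 g.
87 g is within the road limit of 100 g for Class 6.1.
Class 3 net quantity: (three 7.58 L containers = 22.74 L) + (three 4.58 L containers = 13.74 L) = 36.48 L.
36.48 L ≤ 50 L (road limit, Class 3) — within limit.
Class 6.1 and Class 3 may not share an outer package.

No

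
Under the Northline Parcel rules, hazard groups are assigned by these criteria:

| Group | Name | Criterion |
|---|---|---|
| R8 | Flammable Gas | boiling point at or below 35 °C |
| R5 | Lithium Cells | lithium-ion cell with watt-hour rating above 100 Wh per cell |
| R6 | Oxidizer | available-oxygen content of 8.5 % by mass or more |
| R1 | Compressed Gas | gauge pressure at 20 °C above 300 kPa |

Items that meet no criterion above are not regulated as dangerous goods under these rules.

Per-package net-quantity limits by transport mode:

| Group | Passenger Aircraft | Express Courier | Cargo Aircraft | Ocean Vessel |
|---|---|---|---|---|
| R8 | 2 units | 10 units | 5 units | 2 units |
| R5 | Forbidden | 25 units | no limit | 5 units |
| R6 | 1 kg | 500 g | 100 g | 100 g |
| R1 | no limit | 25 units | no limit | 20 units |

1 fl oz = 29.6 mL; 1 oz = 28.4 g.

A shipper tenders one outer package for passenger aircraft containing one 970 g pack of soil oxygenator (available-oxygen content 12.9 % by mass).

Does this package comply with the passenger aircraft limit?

Soil oxygenator: available-oxygen content 12.9 % by mass ≥ 8.5 % by mass → Group R6 (Oxidizer).
Group R6 quantity: 970 g.
970 g is within the passenger aircraft limit of 1 kg for Group R6.

Yes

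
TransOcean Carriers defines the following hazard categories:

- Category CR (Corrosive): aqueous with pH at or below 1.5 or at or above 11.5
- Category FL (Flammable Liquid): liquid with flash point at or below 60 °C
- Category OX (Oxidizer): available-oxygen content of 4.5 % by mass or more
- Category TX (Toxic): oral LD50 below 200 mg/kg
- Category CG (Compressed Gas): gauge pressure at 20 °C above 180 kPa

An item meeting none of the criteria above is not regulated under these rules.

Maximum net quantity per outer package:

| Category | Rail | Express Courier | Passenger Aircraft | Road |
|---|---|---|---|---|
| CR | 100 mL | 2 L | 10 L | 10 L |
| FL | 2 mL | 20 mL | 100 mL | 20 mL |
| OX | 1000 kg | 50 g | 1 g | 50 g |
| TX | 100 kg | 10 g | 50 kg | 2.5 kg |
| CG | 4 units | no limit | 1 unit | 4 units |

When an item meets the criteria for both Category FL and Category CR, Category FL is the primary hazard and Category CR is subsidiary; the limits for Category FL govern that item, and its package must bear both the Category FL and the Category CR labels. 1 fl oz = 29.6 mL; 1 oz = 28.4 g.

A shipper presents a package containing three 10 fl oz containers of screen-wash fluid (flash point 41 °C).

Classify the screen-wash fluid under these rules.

With flash point 41 °C (≤ 60 °C), the screen-wash fluid falls in Category FL.

Category FL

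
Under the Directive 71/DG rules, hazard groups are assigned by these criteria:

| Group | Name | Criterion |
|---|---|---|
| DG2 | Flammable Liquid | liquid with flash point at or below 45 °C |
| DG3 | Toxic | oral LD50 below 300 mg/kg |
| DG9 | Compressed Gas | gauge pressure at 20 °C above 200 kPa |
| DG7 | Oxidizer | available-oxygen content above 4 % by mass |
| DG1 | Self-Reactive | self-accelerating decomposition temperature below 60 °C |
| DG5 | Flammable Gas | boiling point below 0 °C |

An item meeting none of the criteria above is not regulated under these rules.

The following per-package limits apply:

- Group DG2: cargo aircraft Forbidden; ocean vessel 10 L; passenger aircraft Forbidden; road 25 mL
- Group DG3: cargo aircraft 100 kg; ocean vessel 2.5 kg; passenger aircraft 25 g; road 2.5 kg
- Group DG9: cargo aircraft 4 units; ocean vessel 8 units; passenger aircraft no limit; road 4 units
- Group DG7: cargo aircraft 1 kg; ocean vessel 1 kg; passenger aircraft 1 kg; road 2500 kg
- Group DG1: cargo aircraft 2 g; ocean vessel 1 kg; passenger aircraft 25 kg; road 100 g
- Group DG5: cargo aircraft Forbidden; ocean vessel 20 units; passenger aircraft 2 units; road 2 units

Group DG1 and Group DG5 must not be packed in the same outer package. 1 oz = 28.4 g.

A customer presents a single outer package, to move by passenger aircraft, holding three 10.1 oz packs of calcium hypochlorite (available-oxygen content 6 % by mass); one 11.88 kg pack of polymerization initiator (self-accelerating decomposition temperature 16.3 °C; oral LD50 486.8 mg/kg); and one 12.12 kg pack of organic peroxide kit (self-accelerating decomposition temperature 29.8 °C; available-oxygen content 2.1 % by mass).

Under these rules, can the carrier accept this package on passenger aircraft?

Yes

With available-oxygen content 6 % by mass (> 4 % by mass), the calcium hypochlorite falls in Group DG7.
The polymerization initiator has self-accelerating decomposition temperature 16.3 °C, which is < 60 °C, so it is Group DG1 (Self-Reactive).
The organic peroxide kit has self-accelerating decomposition temperature 29.8 °C, which is < 60 °C, so it is Group DG1 (Self-Reactive).
Group DG1 net quantity: 11.88 kg + 12.12 kg = 24 kg.
24 kg ≤ 25 kg (passenger aircraft limit, Group DG1) — within limit.
Group DG7 quantity: three 10.1 oz packs = 860.52 g.
That is within the Group DG7 passenger aircraft limit of 1 kg.
The segregation rule (Group DG1 with Group DG5) does not apply to Group DG1 with Group DG7.
Every hazard group is within its passenger aircraft limit and no segregation rule is violated.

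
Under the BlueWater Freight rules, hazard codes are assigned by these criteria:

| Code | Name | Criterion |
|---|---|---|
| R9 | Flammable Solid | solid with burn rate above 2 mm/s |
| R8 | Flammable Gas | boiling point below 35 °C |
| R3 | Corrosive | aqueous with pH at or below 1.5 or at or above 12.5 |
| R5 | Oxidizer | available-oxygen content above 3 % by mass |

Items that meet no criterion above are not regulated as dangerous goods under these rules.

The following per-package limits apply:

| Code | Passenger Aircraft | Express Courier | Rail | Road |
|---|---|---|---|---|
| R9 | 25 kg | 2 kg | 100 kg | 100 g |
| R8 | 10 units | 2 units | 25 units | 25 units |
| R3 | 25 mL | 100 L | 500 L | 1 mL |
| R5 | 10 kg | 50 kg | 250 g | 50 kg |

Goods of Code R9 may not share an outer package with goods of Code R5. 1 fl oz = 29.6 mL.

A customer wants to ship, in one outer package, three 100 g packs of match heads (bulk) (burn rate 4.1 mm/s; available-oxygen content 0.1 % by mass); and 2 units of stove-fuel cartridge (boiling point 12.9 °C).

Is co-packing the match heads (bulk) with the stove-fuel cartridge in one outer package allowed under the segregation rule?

The match heads (bulk) have burn rate 4.1 mm/s, which is > 2 mm/s, so they are Code R9 (Flammable Solid).
With boiling point 12.9 °C (< 35 °C), the stove-fuel cartridge falls in Code R8.
No segregation rule bars Code R9 with Code R8.

Yes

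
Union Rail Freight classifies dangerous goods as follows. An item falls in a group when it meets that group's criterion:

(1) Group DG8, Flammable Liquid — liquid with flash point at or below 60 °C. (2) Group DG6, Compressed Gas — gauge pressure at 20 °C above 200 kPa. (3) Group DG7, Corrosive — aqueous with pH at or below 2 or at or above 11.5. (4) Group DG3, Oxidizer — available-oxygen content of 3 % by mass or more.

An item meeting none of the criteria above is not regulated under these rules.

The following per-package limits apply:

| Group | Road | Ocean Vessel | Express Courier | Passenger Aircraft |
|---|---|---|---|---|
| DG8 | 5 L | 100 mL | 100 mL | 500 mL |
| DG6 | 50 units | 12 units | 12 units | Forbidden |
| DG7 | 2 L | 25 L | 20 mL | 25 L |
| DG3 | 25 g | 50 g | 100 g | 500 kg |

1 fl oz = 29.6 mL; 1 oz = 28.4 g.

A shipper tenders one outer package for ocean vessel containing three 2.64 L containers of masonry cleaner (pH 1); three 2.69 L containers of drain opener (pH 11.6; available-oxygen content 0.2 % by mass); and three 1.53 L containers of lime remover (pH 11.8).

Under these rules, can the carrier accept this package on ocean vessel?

Masonry cleaner: pH 1 ≤ 2 → Group DG7 (Corrosive).
With pH 11.6 (≥ 11.5), the drain opener falls in Group DG7.
The lime remover has pH 11.8, which is ≥ 11.5, so it is Group DG7 (Corrosive).
Total Group DG7: (three 2.64 L containers = 7.92 L) + (three 2.69 L containers = 8.07 L) + (three 1.53 L containers = 4.59 L) = 20.58 L.
20.58 L ≤ 25 L (ocean vessel limit, Group DG7) — within limit.

Yes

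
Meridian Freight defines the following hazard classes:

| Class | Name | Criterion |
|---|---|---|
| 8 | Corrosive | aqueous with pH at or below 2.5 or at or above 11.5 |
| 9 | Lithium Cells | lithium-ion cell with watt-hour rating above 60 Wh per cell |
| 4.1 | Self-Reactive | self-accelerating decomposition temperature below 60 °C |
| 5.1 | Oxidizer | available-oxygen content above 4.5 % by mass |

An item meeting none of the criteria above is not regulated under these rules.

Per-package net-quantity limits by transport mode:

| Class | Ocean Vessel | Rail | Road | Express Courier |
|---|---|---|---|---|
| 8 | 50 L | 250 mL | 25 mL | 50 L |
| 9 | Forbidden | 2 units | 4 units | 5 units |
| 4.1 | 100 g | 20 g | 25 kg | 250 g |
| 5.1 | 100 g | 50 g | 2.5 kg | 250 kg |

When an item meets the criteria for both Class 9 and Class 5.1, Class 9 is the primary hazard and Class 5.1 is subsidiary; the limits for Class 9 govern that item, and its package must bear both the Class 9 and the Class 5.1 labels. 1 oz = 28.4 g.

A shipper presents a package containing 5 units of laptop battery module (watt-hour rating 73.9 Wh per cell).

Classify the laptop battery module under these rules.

Laptop battery module: watt-hour rating 73.9 Wh per cell > 60 Wh per cell → Class 9 (Lithium Cells).

Class 9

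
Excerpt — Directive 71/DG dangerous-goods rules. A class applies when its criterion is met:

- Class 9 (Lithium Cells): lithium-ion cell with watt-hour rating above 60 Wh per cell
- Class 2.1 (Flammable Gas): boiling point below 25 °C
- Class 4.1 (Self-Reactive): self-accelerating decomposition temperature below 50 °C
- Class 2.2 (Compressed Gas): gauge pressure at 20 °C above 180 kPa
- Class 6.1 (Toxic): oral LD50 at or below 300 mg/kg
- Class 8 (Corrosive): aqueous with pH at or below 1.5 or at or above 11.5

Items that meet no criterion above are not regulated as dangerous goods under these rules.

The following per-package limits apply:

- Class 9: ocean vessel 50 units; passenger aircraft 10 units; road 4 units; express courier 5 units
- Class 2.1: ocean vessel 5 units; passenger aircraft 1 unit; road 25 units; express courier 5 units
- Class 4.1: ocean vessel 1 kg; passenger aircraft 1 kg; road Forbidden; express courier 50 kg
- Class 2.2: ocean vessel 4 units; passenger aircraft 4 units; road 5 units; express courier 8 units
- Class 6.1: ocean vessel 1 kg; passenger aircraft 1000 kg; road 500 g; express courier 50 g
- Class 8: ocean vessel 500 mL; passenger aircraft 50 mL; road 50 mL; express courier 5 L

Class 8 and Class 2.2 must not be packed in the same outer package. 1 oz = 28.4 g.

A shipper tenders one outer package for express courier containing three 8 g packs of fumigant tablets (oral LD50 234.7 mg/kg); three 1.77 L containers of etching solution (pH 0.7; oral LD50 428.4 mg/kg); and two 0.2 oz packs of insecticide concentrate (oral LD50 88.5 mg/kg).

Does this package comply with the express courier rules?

With oral LD50 234.7 mg/kg (≤ 300 mg/kg), the fumigant tablets fall in Class 6.1.
pH 0.7 meets the Class 8 criterion (Corrosive), so the etching solution is Class 8.
The insecticide concentrate has oral LD50 88.5 mg/kg, which is ≤ 300 mg/kg, so it is Class 6.1 (Toxic).
Class 8 quantity: three 1.77 L containers = 5.31 L.
5.31 L > 5 L (express courier limit, Class 8) — over the limit.
Class 6.1 net quantity: (three 8 g packs = 24 g) + (two 0.2 oz packs = 11.36 g) = 35.36 g.
That is within the Class 6.1 express courier limit of 50 g.
The segregation rule (Class 8 with Class 2.2) does not apply to Class 8 with Class 6.1.

No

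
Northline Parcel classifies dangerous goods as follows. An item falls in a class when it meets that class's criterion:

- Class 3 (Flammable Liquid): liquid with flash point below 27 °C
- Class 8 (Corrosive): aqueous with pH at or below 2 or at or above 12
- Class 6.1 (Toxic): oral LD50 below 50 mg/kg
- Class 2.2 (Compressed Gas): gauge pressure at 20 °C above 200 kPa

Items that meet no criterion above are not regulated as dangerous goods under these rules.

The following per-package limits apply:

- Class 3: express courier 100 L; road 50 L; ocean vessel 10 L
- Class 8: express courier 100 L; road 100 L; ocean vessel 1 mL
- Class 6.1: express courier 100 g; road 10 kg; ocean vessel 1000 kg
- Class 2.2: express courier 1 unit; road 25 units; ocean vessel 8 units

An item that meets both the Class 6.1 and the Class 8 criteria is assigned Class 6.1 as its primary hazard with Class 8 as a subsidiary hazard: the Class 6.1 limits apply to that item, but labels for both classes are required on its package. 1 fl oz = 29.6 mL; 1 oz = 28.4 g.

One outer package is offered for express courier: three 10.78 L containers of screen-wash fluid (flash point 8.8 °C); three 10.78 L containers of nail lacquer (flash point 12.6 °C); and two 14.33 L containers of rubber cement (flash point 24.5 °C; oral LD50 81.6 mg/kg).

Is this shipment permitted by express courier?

Yes

Screen-wash fluid: flash point 8.8 °C < 27 °C → Class 3 (Flammable Liquid).
Flash point 12.6 °C meets the Class 3 criterion (Flammable Liquid), so the nail lacquer is Class 3.
Rubber cement: flash point 24.5 °C < 27 °C → Class 3 (Flammable Liquid).
Class 3 net quantity: (three 10.78 L containers = 32.34 L) + (three 10.78 L containers = 32.34 L) + (two 14.33 L containers = 28.66 L) = 93.34 L.
93.34 L ≤ 100 L (express courier limit, Class 3) — within limit.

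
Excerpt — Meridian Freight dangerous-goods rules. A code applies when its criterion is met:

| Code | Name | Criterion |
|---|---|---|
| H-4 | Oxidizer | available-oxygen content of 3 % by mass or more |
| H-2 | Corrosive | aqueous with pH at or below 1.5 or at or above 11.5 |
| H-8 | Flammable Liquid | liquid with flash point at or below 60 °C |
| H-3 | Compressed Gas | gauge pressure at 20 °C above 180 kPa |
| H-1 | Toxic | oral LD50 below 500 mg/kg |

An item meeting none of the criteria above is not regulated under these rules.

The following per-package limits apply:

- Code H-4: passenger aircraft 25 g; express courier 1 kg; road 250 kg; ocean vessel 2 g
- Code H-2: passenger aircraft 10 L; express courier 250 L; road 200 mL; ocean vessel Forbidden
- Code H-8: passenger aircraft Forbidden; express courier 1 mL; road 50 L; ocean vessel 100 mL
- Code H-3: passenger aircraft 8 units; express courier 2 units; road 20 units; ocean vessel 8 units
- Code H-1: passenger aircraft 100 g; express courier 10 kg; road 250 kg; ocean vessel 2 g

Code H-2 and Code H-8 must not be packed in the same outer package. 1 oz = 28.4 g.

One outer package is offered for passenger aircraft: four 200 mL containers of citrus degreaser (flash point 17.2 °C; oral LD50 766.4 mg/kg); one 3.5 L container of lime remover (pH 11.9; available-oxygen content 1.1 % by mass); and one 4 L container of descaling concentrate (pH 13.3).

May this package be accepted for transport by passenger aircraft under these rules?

The citrus degreaser has flash point 17.2 °C, which is ≤ 60 °C, so it is Code H-8 (Flammable Liquid).
Lime remover: pH 11.9 ≥ 11.5 → Code H-2 (Corrosive).
The descaling concentrate has pH 13.3, which is ≥ 11.5, so it is Code H-2 (Corrosive).
Total Code H-2: 3.5 L + 4 L = 7.5 L.
That is within the Code H-2 passenger aircraft limit of 10 L.
Code H-8 quantity: four 200 mL containers = 800 mL.
By passenger aircraft, Code H-8 is Forbidden regardless of quantity.
Code H-2 and Code H-8 may not share an outer package.

No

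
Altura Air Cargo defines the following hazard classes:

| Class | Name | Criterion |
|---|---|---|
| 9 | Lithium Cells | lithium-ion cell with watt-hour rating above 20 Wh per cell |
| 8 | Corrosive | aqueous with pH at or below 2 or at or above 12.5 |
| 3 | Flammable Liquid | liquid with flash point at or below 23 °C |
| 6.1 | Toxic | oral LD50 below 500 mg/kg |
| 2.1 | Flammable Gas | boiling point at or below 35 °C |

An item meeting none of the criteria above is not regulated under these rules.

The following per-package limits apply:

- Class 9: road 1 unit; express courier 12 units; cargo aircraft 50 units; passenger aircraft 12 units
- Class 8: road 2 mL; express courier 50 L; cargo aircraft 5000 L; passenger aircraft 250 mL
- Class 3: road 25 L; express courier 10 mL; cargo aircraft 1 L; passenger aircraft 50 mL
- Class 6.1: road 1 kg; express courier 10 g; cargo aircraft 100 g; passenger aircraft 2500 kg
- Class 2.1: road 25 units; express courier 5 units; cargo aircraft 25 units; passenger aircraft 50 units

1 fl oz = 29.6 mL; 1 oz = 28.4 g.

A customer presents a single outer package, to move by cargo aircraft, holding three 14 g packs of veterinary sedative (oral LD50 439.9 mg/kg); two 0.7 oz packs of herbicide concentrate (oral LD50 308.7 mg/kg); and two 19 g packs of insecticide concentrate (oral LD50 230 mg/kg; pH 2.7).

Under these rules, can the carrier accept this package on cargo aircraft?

Veterinary sedative: oral LD50 439.9 mg/kg < 500 mg/kg → Class 6.1 (Toxic).
Herbicide concentrate: oral LD50 308.7 mg/kg < 500 mg/kg → Class 6.1 (Toxic).
With oral LD50 230 mg/kg (< 500 mg/kg), the insecticide concentrate falls in Class 6.1.
Total Class 6.1: (three 14 g packs = 42 g) + (two 0.7 oz packs = 39.76 g) + (two 19 g packs = 38 g) = 119.76 g.
119.76 g exceeds the cargo aircraft limit of 100 g for Class 6.1.

No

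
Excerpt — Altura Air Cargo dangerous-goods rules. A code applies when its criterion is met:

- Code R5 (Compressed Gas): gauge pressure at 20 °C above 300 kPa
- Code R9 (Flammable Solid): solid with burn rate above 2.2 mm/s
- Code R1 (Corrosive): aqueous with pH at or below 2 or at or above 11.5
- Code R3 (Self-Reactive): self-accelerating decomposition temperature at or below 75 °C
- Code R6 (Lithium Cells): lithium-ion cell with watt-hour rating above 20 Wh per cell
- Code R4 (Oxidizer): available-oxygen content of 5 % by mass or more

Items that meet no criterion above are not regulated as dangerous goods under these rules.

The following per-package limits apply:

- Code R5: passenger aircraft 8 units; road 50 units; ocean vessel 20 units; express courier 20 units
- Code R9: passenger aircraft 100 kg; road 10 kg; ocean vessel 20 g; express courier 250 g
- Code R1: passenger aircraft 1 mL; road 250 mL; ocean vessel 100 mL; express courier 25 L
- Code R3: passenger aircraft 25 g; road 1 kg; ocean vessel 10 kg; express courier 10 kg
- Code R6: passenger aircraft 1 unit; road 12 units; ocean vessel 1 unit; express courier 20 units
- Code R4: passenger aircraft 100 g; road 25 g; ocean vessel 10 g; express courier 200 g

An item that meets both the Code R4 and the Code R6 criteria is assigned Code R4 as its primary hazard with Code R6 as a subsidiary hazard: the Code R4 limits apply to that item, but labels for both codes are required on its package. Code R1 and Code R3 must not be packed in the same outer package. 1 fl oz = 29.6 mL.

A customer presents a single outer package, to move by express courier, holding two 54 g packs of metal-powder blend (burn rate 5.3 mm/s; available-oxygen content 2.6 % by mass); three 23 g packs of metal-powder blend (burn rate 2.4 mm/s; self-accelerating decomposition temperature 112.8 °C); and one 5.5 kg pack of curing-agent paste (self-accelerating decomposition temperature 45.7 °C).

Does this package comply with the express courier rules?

Burn rate 5.3 mm/s meets the Code R9 criterion (Flammable Solid), so the metal-powder blend is Code R9.
The metal-powder blend has burn rate 2.4 mm/s, which is > 2.2 mm/s, so it is Code R9 (Flammable Solid).
Curing-agent paste: self-accelerating decomposition temperature 45.7 °C ≤ 75 °C → Code R3 (Self-Reactive).
Total Code R9: (two 54 g packs = 108 g) + (three 23 g packs = 69 g) = 177 g.
That is within the Code R9 express courier limit of 250 g.
Code R3 quantity: 5.5 kg.
5.5 kg is within the express courier limit of 10 kg for Code R3.
The segregation rule (Code R1 with Code R3) does not apply to Code R9 with Code R3.
Every hazard code is within its express courier limit and no segregation rule is violated.

Yes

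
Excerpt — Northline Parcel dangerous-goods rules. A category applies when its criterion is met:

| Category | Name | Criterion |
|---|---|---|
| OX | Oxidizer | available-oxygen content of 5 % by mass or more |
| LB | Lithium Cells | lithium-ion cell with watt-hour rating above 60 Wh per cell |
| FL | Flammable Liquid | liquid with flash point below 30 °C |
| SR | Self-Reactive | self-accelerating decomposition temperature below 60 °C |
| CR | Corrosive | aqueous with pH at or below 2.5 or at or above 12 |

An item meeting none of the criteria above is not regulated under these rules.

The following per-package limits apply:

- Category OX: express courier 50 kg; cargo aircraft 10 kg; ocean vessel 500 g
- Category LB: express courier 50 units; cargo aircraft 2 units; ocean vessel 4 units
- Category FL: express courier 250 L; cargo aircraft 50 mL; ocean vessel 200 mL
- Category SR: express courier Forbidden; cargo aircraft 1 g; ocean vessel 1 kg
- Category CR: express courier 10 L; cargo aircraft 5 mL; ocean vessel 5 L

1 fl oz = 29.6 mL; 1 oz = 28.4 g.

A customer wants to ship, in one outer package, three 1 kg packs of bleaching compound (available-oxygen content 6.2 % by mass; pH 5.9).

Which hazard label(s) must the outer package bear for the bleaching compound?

Bleaching compound: available-oxygen content 6.2 % by mass ≥ 5 % by mass → Category OX (Oxidizer).
Only the Category OX label is required.

Category OX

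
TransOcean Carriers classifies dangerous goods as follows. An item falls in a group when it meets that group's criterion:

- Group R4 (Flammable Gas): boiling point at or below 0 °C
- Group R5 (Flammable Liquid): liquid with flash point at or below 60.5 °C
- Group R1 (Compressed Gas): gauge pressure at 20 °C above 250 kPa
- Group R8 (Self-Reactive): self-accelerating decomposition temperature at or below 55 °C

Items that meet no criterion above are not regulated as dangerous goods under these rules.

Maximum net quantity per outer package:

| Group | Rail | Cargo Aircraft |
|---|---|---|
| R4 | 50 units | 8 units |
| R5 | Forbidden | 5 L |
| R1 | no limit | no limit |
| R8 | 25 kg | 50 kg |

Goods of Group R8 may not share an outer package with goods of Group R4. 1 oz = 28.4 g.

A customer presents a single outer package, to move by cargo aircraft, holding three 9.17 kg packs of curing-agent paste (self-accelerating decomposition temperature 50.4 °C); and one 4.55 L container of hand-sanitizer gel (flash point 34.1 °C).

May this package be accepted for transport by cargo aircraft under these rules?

With self-accelerating decomposition temperature 50.4 °C (≤ 55 °C), the curing-agent paste falls in Group R8.
The hand-sanitizer gel has flash point 34.1 °C, which is ≤ 60.5 °C, so it is Group R5 (Flammable Liquid).
Group R8 quantity: three 9.17 kg packs = 27.51 kg.
27.51 kg is within the cargo aircraft limit of 50 kg for Group R8.
Group R5 quantity: 4.55 L.
That is within the Group R5 cargo aircraft limit of 5 L.
The segregation rule (Group R8 with Group R4) does not apply to Group R8 with Group R5.
Every hazard group is within its cargo aircraft limit and no segregation rule is violated.

Yes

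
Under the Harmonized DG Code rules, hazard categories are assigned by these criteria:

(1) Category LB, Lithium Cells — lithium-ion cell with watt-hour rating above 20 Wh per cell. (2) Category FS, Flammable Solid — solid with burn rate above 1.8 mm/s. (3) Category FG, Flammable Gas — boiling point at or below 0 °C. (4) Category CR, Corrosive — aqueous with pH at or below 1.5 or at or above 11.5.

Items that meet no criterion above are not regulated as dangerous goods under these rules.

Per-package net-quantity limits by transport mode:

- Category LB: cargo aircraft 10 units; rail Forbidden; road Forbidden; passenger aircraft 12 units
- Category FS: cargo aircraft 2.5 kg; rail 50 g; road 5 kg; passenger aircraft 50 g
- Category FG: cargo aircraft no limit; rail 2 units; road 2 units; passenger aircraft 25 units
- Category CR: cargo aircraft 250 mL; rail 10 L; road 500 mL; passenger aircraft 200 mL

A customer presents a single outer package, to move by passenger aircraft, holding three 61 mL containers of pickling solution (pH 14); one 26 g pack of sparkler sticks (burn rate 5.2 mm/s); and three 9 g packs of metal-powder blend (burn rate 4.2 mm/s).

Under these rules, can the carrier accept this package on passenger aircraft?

pH 14 meets the Category CR criterion (Corrosive), so the pickling solution is Category CR.
Sparkler sticks: burn rate 5.2 mm/s > 1.8 mm/s → Category FS (Flammable Solid).
With burn rate 4.2 mm/s (> 1.8 mm/s), the metal-powder blend falls in Category FS.
Total Category FS: 26 g + (three 9 g packs = 27 g) = 53 g.
53 g > 50 g (passenger aircraft limit, Category FS) — over the limit.
Category CR quantity: three 61 mL containers = 183 mL.
That is within the Category CR passenger aircraft limit of 200 mL.

No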